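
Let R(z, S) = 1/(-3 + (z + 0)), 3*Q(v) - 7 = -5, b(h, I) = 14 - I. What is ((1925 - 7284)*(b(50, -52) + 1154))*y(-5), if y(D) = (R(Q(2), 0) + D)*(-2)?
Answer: -496886480/7 ≈ -7.0984e+7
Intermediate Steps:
Q(v) = ⅔ (Q(v) = 7/3 + (⅓)*(-5) = 7/3 - 5/3 = ⅔)
R(z, S) = 1/(-3 + z)
y(D) = 6/7 - 2*D (y(D) = (1/(-3 + ⅔) + D)*(-2) = (1/(-7/3) + D)*(-2) = (-3/7 + D)*(-2) = 6/7 - 2*D)
((1925 - 7284)*(b(50, -52) + 1154))*y(-5) = ((1925 - 7284)*((14 - 1*(-52)) + 1154))*(6/7 - 2*(-5)) = (-5359*((14 + 52) + 1154))*(6/7 + 10) = -5359*(66 + 1154)*(76/7) = -5359*1220*(76/7) = -6537980*76/7 = -496886480/7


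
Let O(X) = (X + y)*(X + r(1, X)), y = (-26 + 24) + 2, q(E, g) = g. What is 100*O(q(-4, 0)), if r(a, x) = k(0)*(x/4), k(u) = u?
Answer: 0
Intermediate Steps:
y = 0 (y = -2 + 2 = 0)
r(a, x) = 0 (r(a, x) = 0*(x/4) = 0)
O(X) = X² (O(X) = (X + 0)*(X + 0) = X*X = X²)
100*O(q(-4, 0)) = 100*0² = 100*0 = 0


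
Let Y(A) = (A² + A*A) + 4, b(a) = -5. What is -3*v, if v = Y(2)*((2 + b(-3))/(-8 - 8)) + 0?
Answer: -27/4 ≈ -6.7500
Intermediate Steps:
Y(A) = 4 + 2*A² (Y(A) = (A² + A²) + 4 = 2*A² + 4 = 4 + 2*A²)
v = 9/4 (v = (4 + 2*2²)*((2 - 5)/(-8 - 8)) + 0 = (4 + 2*4)*(-3/(-16)) + 0 = (4 + 8)*(-3*(-1/16)) + 0 = 12*(3/16) + 0 = 9/4 + 0 = 9/4 ≈ 2.2500)
-3*v = -3*9/4 = -27/4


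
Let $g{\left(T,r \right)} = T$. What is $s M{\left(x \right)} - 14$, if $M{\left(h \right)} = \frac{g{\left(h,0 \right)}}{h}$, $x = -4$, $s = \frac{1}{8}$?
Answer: $- \frac{111}{8} \approx -13.875$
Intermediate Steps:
$s = \frac{1}{8} \approx 0.125$
$M{\left(h \right)} = 1$ ($M{\left(h \right)} = \frac{h}{h} = 1$)
$s M{\left(x \right)} - 14 = \frac{1}{8} \cdot 1 - 14 = \frac{1}{8} - 14 = - \frac{111}{8}$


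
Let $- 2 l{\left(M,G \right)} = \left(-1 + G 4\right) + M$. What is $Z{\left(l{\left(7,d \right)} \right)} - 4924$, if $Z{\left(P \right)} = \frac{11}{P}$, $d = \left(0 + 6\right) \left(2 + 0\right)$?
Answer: $- \frac{132959}{27} \approx -4924.4$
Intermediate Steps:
$d = 12$ ($d = 6 \cdot 2 = 12$)
$l{\left(M,G \right)} = \frac{1}{2} - 2 G - \frac{M}{2}$ ($l{\left(M,G \right)} = - \frac{\left(-1 + G 4\right) + M}{2} = - \frac{\left(-1 + 4 G\right) + M}{2} = - \frac{-1 + M + 4 G}{2} = \frac{1}{2} - 2 G - \frac{M}{2}$)
$Z{\left(l{\left(7,d \right)} \right)} - 4924 = \frac{11}{\frac{1}{2} - 24 - \frac{7}{2}} - 4924 = \frac{11}{-27} - 4924 = 11 \left(- \frac{1}{27}\right) - 4924 = - \frac{11}{27} - 4924 = - \frac{132959}{27}$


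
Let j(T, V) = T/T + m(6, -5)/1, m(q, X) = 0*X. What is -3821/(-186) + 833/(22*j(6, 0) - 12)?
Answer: 48287/465 ≈ 103.84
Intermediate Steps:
m(q, X) = 0
j(T, V) = 1 (j(T, V) = T/T + 0/1 = 1 + 0*1 = 1 + 0 = 1)
-3821/(-186) + 833/(22*j(6, 0) - 12) = -3821/(-186) + 833/(22*1 - 12) = -3821*(-1/186) + 833/(22 - 12) = 3821/186 + 833/10 = 48287/465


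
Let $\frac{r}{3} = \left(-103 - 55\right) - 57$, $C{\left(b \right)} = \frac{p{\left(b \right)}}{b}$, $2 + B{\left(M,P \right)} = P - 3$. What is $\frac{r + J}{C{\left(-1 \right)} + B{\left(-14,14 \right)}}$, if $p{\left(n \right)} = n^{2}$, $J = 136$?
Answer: $- \frac{509}{8} \approx -63.625$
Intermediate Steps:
$B{\left(M,P \right)} = -5 + P$ ($B{\left(M,P \right)} = -2 + \left(P - 3\right) = -2 + \left(-3 + P\right) = -5 + P$)
$C{\left(b \right)} = b$ ($C{\left(b \right)} = \frac{b^{2}}{b} = b$)
$r = -645$ ($r = 3 \left(\left(-103 - 55\right) - 57\right) = 3 \left(-158 - 57\right) = 3 \left(-215\right) = -645$)
$\frac{r + J}{C{\left(-1 \right)} + B{\left(-14,14 \right)}} = \frac{-645 + 136}{-1 + \left(-5 + 14\right)} = - \frac{509}{-1 + 9} = - \frac{509}{8}$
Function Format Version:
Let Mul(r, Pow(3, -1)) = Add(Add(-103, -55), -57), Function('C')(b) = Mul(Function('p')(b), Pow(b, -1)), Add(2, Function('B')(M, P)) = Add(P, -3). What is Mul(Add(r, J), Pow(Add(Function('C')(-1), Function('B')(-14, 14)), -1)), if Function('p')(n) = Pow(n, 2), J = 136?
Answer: Rational(-509, 8) ≈ -63.625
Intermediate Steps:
Function('B')(M, P) = Add(-5, P) (Function('B')(M, P) = Add(-2, Add(P, -3)) = Add(-2, Add(-3, P)) = Add(-5, P))
Function('C')(b) = b (Function('C')(b) = Mul(Pow(b, 2), Pow(b, -1)) = b)
r = -645 (r = Mul(3, Add(Add(-103, -55), -57)) = Mul(3, Add(-158, -57)) = Mul(3, -215) = -645)
Mul(Add(r, J), Pow(Add(Function('C')(-1), Function('B')(-14, 14)), -1)) = Mul(Add(-645, 136), Pow(Add(-1, Add(-5, 14)), -1)) = Mul(-509, Pow(Add(-1, 9), -1)) = Mul(-509, Pow(8, -1)) = Mul(-509, Rational(1, 8)) = Rational(-509, 8)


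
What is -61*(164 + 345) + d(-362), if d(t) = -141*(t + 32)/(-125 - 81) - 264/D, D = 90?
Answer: -48324212/1545 ≈ -31278.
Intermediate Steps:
d(t) = 29308/1545 + 141*t/206 (d(t) = -141*(t + 32)/(-125 - 81) - 264/90 = -(-2256/103 - 141*t/206) - 264*1/90 = -141*(-16/103 - t/206) - 44/15 = (2256/103 + 141*t/206) - 44/15 = 29308/1545 + 141*t/206)
-61*(164 + 345) + d(-362) = -61*(164 + 345) + (29308/1545 + (141/206)*(-362)) = -61*509 + (29308/1545 - 25521/103) = -31049 - 353507/1545 = -48324212/1545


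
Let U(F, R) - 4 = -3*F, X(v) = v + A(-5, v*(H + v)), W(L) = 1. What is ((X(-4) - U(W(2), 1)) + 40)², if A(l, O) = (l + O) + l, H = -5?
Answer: 3721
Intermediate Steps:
A(l, O) = O + 2*l (A(l, O) = (O + l) + l = O + 2*l)
X(v) = -10 + v + v*(-5 + v) (X(v) = v + (v*(-5 + v) + 2*(-5)) = v + (v*(-5 + v) - 10) = v + (-10 + v*(-5 + v)) = -10 + v + v*(-5 + v))
U(F, R) = 4 - 3*F
((X(-4) - U(W(2), 1)) + 40)² = (((-10 - 4 - 4*(-5 - 4)) - (4 - 3*1)) + 40)² = (((-10 - 4 - 4*(-9)) - (4 - 3)) + 40)² = (((-10 - 4 + 36) - 1*1) + 40)² = ((22 - 1) + 40)² = (21 + 40)² = 61² = 3721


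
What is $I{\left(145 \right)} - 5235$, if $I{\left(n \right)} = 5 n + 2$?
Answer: $-4508$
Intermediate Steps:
$I{\left(n \right)} = 2 + 5 n$
$I{\left(145 \right)} - 5235 = \left(2 + 5 \cdot 145\right) - 5235 = \left(2 + 725\right) - 5235 = 727 - 5235 = -4508$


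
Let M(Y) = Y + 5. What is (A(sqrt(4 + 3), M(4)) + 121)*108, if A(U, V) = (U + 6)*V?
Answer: 18900 + 972*sqrt(7) ≈ 21472.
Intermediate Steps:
M(Y) = 5 + Y
A(U, V) = V*(6 + U) (A(U, V) = (6 + U)*V = V*(6 + U))
(A(sqrt(4 + 3), M(4)) + 121)*108 = ((5 + 4)*(6 + sqrt(4 + 3)) + 121)*108 = (9*(6 + sqrt(7)) + 121)*108 = ((54 + 9*sqrt(7)) + 121)*108 = (175 + 9*sqrt(7))*108 = 18900 + 972*sqrt(7)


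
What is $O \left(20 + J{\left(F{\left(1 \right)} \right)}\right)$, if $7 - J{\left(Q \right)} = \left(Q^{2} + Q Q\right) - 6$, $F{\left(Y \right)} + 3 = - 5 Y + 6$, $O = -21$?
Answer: $-525$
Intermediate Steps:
$F{\left(Y \right)} = 3 - 5 Y$ ($F{\left(Y \right)} = -3 - \left(-6 + 5 Y\right) = 3 - 5 Y$)
$J{\left(Q \right)} = 13 - 2 Q^{2}$ ($J{\left(Q \right)} = 7 - \left(\left(Q^{2} + Q Q\right) - 6\right) = 7 - \left(\left(Q^{2} + Q^{2}\right) - 6\right) = 7 - \left(2 Q^{2} - 6\right) = 7 - \left(-6 + 2 Q^{2}\right) = 13 - 2 Q^{2}$)
$O \left(20 + J{\left(F{\left(1 \right)} \right)}\right) = - 21 \left(20 + \left(13 - 2 \left(3 - 5\right)^{2}\right)\right) = - 21 \left(20 + \left(13 - 2 \left(-2\right)^{2}\right)\right) = - 21 \left(20 + \left(13 - 8\right)\right) = - 21 \left(20 + 5\right) = \left(-21\right) 25 = -525$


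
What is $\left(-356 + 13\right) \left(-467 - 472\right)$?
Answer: $322077$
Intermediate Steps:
$\left(-356 + 13\right) \left(-467 - 472\right) = \left(-343\right) \left(-939\right) = 322077$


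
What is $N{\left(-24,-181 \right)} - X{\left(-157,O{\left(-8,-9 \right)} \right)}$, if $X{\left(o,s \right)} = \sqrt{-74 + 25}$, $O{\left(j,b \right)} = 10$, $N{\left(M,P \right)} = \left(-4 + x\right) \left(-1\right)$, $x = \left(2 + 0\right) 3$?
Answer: $-2 - 7 i \approx -2.0 - 7.0 i$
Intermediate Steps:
$x = 6$ ($x = 2 \cdot 3 = 6$)
$N{\left(M,P \right)} = -2$ ($N{\left(M,P \right)} = \left(-4 + 6\right) \left(-1\right) = 2 \left(-1\right) = -2$)
$X{\left(o,s \right)} = 7 i$ ($X{\left(o,s \right)} = \sqrt{-49} = 7 i$)
$N{\left(-24,-181 \right)} - X{\left(-157,O{\left(-8,-9 \right)} \right)} = -2 - 7 i$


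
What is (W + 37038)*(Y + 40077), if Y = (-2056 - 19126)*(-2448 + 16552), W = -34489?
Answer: -761413959199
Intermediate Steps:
Y = -298750928 (Y = -21182*14104 = -298750928)
(W + 37038)*(Y + 40077) = (-34489 + 37038)*(-298750928 + 40077) = 2549*(-298710851) = -761413959199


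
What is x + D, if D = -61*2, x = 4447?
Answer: 4325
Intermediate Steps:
D = -122
x + D = 4447 - 122 = 4325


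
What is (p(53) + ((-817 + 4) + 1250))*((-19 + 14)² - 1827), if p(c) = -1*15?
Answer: -760444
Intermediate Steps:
p(c) = -15
(p(53) + ((-817 + 4) + 1250))*((-19 + 14)² - 1827) = (-15 + ((-817 + 4) + 1250))*((-19 + 14)² - 1827) = (-15 + (-813 + 1250))*((-5)² - 1827) = (-15 + 437)*(25 - 1827) = 422*(-1802) = -760444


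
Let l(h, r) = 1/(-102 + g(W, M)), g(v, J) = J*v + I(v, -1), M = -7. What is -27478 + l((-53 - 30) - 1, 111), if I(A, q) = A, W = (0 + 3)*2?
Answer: -3791965/138 ≈ -27478.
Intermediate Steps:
W = 6 (W = 3*2 = 6)
g(v, J) = v + J*v (g(v, J) = J*v + v = v + J*v)
l(h, r) = -1/138 (l(h, r) = 1/(-102 + 6*(1 - 7)) = 1/(-102 + 6*(-6)) = 1/(-102 - 36) = 1/(-138) = -1/138)
-27478 + l((-53 - 30) - 1, 111) = -27478 - 1/138 = -3791965/138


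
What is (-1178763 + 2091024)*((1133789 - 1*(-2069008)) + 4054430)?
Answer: 6620485160247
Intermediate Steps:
(-1178763 + 2091024)*((1133789 - 1*(-2069008)) + 4054430) = 912261*((1133789 + 2069008) + 4054430) = 912261*(3202797 + 4054430) = 912261*7257227 = 6620485160247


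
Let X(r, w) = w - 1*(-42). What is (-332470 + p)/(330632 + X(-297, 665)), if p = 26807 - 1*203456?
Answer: -509119/331339 ≈ -1.5366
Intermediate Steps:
p = -176649 (p = 26807 - 203456 = -176649)
X(r, w) = 42 + w (X(r, w) = w + 42 = 42 + w)
(-332470 + p)/(330632 + X(-297, 665)) = (-332470 - 176649)/(330632 + (42 + 665)) = -509119/(330632 + 707) = -509119/331339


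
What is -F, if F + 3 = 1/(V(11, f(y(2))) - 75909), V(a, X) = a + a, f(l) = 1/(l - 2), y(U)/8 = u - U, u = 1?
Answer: 227662/75887 ≈ 3.0000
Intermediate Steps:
y(U) = 8 - 8*U (y(U) = 8*(1 - U) = 8 - 8*U)
f(l) = 1/(-2 + l)
V(a, X) = 2*a
F = -227662/75887 (F = -3 + 1/(2*11 - 75909) = -3 + 1/(22 - 75909) = -3 + 1/(-75887) = -3 - 1/75887 = -227662/75887 ≈ -3.0000)
-F = -1*(-227662/75887) = 227662/75887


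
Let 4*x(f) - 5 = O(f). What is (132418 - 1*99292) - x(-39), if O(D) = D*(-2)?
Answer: 132421/4 ≈ 33105.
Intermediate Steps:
O(D) = -2*D
x(f) = 5/4 - f/2 (x(f) = 5/4 + (-2*f)/4 = 5/4 - f/2)
(132418 - 1*99292) - x(-39) = (132418 - 1*99292) - (5/4 - ½*(-39)) = (132418 - 99292) - (5/4 + 39/2) = 33126 - 1*83/4 = 33126 - 83/4 = 132421/4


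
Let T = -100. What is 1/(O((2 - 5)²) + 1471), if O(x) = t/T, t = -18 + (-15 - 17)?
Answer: 2/2943 ≈ 0.00067958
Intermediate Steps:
t = -50 (t = -18 - 32 = -50)
O(x) = ½ (O(x) = -50/(-100) = -50*(-1/100) = ½)
1/(O((2 - 5)²) + 1471) = 1/(½ + 1471) = 1/(2943/2) = 2/2943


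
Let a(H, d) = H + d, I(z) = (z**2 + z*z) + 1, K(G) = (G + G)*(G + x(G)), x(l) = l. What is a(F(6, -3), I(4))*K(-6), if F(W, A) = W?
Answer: 5616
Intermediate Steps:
K(G) = 4*G**2 (K(G) = (G + G)*(G + G) = (2*G)*(2*G) = 4*G**2)
I(z) = 1 + 2*z**2 (I(z) = (z**2 + z**2) + 1 = 2*z**2 + 1 = 1 + 2*z**2)
a(F(6, -3), I(4))*K(-6) = (6 + (1 + 2*4**2))*(4*(-6)**2) = (6 + (1 + 2*16))*(4*36) = (6 + (1 + 32))*144 = (6 + 33)*144 = 39*144 = 5616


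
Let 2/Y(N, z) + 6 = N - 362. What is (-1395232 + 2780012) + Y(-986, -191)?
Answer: 937496059/677 ≈ 1.3848e+6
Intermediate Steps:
Y(N, z) = 2/(-368 + N) (Y(N, z) = 2/(-6 + (N - 362)) = 2/(-6 + (-362 + N)) = 2/(-368 + N))
(-1395232 + 2780012) + Y(-986, -191) = (-1395232 + 2780012) + 2/(-368 - 986) = 1384780 + 2/(-1354) = 1384780 + 2*(-1/1354) = 1384780 - 1/677 = 937496059/677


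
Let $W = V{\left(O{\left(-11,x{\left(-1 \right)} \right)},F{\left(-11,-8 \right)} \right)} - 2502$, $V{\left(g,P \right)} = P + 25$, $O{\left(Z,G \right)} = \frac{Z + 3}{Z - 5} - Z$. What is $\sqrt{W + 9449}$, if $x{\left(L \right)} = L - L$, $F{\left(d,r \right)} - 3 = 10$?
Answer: $\sqrt{6985} \approx 83.576$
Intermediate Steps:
$F{\left(d,r \right)} = 13$ ($F{\left(d,r \right)} = 3 + 10 = 13$)
$x{\left(L \right)} = 0$
$O{\left(Z,G \right)} = - Z + \frac{3 + Z}{-5 + Z}$ ($O{\left(Z,G \right)} = \frac{3 + Z}{-5 + Z} - Z = - Z + \frac{3 + Z}{-5 + Z}$)
$V{\left(g,P \right)} = 25 + P$
$W = -2464$ ($W = \left(25 + 13\right) - 2502 = 38 - 2502 = -2464$)
$\sqrt{W + 9449} = \sqrt{-2464 + 9449} = \sqrt{6985}$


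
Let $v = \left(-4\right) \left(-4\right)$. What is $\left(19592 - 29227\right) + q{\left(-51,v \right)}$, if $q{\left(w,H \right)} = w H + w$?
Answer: $-10502$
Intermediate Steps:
$v = 16$
$q{\left(w,H \right)} = w + H w$ ($q{\left(w,H \right)} = H w + w = w + H w$)
$\left(19592 - 29227\right) + q{\left(-51,v \right)} = \left(19592 - 29227\right) - 51 \left(1 + 16\right) = -9635 - 867 = -10502$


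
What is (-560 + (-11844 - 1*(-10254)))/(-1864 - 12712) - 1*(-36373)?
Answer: 265087499/7288 ≈ 36373.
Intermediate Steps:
(-560 + (-11844 - 1*(-10254)))/(-1864 - 12712) - 1*(-36373) = (-560 + (-11844 + 10254))/(-14576) + 36373 = (-560 - 1590)*(-1/14576) + 36373 = -2150*(-1/14576) + 36373 = 1075/7288 + 36373 = 265087499/7288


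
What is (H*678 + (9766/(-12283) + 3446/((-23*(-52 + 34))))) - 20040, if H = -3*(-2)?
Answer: -40590961685/2542581 ≈ -15964.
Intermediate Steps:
H = 6
(H*678 + (9766/(-12283) + 3446/((-23*(-52 + 34))))) - 20040 = (6*678 + (9766/(-12283) + 3446/((-23*(-52 + 34))))) - 20040 = (4068 + (9766*(-1/12283) + 3446/((-23*(-18))))) - 20040 = (4068 + (-9766/12283 + 3446/414)) - 20040 = (4068 + (-9766/12283 + 3446*(1/414))) - 20040 = (4068 + (-9766/12283 + 1723/207)) - 20040 = (4068 + 19142047/2542581) - 20040 = 10362361555/2542581 - 20040 = -40590961685/2542581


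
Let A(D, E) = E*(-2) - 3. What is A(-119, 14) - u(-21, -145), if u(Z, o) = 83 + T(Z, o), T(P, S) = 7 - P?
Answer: -142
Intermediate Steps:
A(D, E) = -3 - 2*E (A(D, E) = -2*E - 3 = -3 - 2*E)
u(Z, o) = 90 - Z (u(Z, o) = 83 + (7 - Z) = 90 - Z)
A(-119, 14) - u(-21, -145) = (-3 - 2*14) - (90 - 1*(-21)) = (-3 - 28) - (90 + 21) = -31 - 1*111 = -31 - 111 = -142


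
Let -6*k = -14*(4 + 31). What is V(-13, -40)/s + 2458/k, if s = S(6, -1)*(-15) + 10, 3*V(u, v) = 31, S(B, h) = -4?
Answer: 44461/1470 ≈ 30.246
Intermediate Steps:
V(u, v) = 31/3 (V(u, v) = (⅓)*31 = 31/3)
s = 70 (s = -4*(-15) + 10 = 60 + 10 = 70)
k = 245/3 (k = -(-7)*(4 + 31)/3 = -(-7)*35/3 = -⅙*(-490) = 245/3 ≈ 81.667)
V(-13, -40)/s + 2458/k = (31/3)/70 + 2458/(245/3) = (31/3)*(1/70) + 2458*(3/245) = 31/210 + 7374/245 = 44461/1470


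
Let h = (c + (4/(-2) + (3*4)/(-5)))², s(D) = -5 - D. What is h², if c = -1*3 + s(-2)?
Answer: 7311616/625 ≈ 11699.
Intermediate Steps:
c = -6 (c = -1*3 + (-5 - 1*(-2)) = -3 + (-5 + 2) = -3 - 3 = -6)
h = 2704/25 (h = (-6 + (4/(-2) + (3*4)/(-5)))² = (-6 + (4*(-½) + 12*(-⅕)))² = (-6 + (-2 - 12/5))² = (-6 - 22/5)² = (-52/5)² = 2704/25 ≈ 108.16)
h² = (2704/25)² = 7311616/625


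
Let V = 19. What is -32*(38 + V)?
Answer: -1824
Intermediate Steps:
-32*(38 + V) = -32*(38 + 19) = -32*57 = -1824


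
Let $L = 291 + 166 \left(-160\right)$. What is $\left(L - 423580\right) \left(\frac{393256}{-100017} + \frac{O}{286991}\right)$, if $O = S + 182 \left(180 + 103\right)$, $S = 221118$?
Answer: $\frac{38504329460988712}{28703978847} \approx 1.3414 \cdot 10^{6}$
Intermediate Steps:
$L = -26269$ ($L = 291 - 26560 = -26269$)
$O = 272624$ ($O = 221118 + 182 \left(180 + 103\right) = 221118 + 182 \cdot 283 = 221118 + 51506 = 272624$)
$\left(L - 423580\right) \left(\frac{393256}{-100017} + \frac{O}{286991}\right) = \left(-26269 - 423580\right) \left(\frac{393256}{-100017} + \frac{272624}{286991}\right) = - 449849 \left(393256 \left(- \frac{1}{100017}\right) + 272624 \cdot \frac{1}{286991}\right) = - 449849 \left(- \frac{393256}{100017} + \frac{272624}{286991}\right) = \left(-449849\right) \left(- \frac{85593898088}{28703978847}\right) = \frac{38504329460988712}{28703978847}$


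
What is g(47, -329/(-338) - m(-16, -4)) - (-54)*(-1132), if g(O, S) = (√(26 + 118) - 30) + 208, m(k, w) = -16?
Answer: -60938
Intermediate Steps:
g(O, S) = 190 (g(O, S) = (√144 - 30) + 208 = (12 - 30) + 208 = -18 + 208 = 190)
g(47, -329/(-338) - m(-16, -4)) - (-54)*(-1132) = 190 - (-54)*(-1132) = 190 - 1*61128 = 190 - 61128 = -60938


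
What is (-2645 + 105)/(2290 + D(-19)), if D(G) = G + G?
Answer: -635/563 ≈ -1.1279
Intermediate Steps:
D(G) = 2*G
(-2645 + 105)/(2290 + D(-19)) = (-2645 + 105)/(2290 + 2*(-19)) = -2540/(2290 - 38) = -2540/2252 = -2540*1/2252 = -635/563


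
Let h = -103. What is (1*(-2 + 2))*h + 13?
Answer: 13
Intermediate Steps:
(1*(-2 + 2))*h + 13 = (1*(-2 + 2))*(-103) + 13 = (1*0)*(-103) + 13 = 0*(-103) + 13 = 0 + 13 = 13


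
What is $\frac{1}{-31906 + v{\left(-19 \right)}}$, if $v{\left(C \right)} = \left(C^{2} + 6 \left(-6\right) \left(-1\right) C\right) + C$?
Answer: $- \frac{1}{32248} \approx -3.101 \cdot 10^{-5}$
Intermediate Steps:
$v{\left(C \right)} = C^{2} + 37 C$ ($v{\left(C \right)} = \left(C^{2} + \left(-36\right) \left(-1\right) C\right) + C = \left(C^{2} + 36 C\right) + C = C^{2} + 37 C$)
$\frac{1}{-31906 + v{\left(-19 \right)}} = \frac{1}{-31906 - 19 \left(37 - 19\right)} = \frac{1}{-31906 - 342} = \frac{1}{-32248} = - \frac{1}{32248}$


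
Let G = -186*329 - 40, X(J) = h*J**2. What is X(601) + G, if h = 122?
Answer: 44005288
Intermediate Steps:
X(J) = 122*J**2
G = -61234 (G = -61194 - 40 = -61234)
X(601) + G = 122*601**2 - 61234 = 122*361201 - 61234 = 44066522 - 61234 = 44005288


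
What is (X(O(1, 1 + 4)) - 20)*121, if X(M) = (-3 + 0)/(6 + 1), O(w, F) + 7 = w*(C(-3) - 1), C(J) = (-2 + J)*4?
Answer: -17303/7 ≈ -2471.9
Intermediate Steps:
C(J) = -8 + 4*J
O(w, F) = -7 - 21*w (O(w, F) = -7 + w*((-8 + 4*(-3)) - 1) = -7 + w*((-8 - 12) - 1) = -7 + w*(-20 - 1) = -7 + w*(-21) = -7 - 21*w)
X(M) = -3/7
(X(O(1, 1 + 4)) - 20)*121 = (-3/7 - 20)*121 = -143/7*121 = -17303/7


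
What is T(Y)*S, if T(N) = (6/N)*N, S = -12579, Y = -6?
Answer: -75474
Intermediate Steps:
T(N) = 6
T(Y)*S = 6*(-12579) = -75474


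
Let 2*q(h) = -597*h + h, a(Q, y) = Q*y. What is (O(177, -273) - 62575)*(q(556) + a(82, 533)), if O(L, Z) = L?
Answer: 7611432836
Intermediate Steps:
q(h) = -298*h (q(h) = (-597*h + h)/2 = (-596*h)/2 = -298*h)
(O(177, -273) - 62575)*(q(556) + a(82, 533)) = (177 - 62575)*(-298*556 + 82*533) = -62398*(-165688 + 43706) = -62398*(-121982) = 7611432836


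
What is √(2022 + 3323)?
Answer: √5345 ≈ 73.109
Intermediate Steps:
√(2022 + 3323) = √5345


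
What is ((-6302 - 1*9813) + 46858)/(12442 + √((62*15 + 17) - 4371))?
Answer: 191252203/77403394 - 30743*I*√214/38701697 ≈ 2.4709 - 0.01162*I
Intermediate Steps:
((-6302 - 1*9813) + 46858)/(12442 + √((62*15 + 17) - 4371)) = ((-6302 - 9813) + 46858)/(12442 + √((930 + 17) - 4371)) = (-16115 + 46858)/(12442 + √(947 - 4371)) = 30743/(12442 + √(-3424)) = 30743/(12442 + 4*I*√214)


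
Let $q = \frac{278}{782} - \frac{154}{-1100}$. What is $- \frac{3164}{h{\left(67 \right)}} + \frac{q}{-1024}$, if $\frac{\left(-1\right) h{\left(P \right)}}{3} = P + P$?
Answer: $\frac{31668427313}{4023859200} \approx 7.8702$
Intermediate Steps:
$h{\left(P \right)} = - 6 P$ ($h{\left(P \right)} = - 3 \left(P + P\right) = - 3 \cdot 2 P = - 6 P$)
$q = \frac{9687}{19550}$ ($q = 278 \cdot \frac{1}{782} - - \frac{7}{50} = \frac{139}{391} + \frac{7}{50} = \frac{9687}{19550} \approx 0.4955$)
$- \frac{3164}{h{\left(67 \right)}} + \frac{q}{-1024} = - \frac{3164}{\left(-6\right) 67} + \frac{9687}{19550 \left(-1024\right)} = - \frac{3164}{-402} + \frac{9687}{19550} \left(- \frac{1}{1024}\right) = \left(-3164\right) \left(- \frac{1}{402}\right) - \frac{9687}{20019200} = \frac{1582}{201} - \frac{9687}{20019200} = \frac{31668427313}{4023859200}$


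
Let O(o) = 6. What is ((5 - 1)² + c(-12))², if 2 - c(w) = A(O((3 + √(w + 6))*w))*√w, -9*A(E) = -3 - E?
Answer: 312 - 72*I*√3 ≈ 312.0 - 124.71*I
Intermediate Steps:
A(E) = ⅓ + E/9 (A(E) = -(-3 - E)/9 = ⅓ + E/9)
c(w) = 2 - √w (c(w) = 2 - (⅓ + (⅑)*6)*√w = 2 - (⅓ + ⅔)*√w = 2 - √w)
((5 - 1)² + c(-12))² = ((5 - 1)² + (2 - √(-12)))² = (4² + (2 - 2*I*√3))² = (16 + (2 - 2*I*√3))² = (18 - 2*I*√3)²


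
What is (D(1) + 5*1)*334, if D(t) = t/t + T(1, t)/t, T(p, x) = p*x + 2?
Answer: 3006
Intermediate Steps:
T(p, x) = 2 + p*x
D(t) = 1 + (2 + t)/t (D(t) = t/t + (2 + 1*t)/t = 1 + (2 + t)/t)
(D(1) + 5*1)*334 = ((2 + 2/1) + 5*1)*334 = ((2 + 2*1) + 5)*334 = ((2 + 2) + 5)*334 = (4 + 5)*334 = 9*334 = 3006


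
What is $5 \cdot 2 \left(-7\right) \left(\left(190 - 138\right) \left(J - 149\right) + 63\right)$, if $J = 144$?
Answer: $13790$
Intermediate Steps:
$5 \cdot 2 \left(-7\right) \left(\left(190 - 138\right) \left(J - 149\right) + 63\right) = 5 \cdot 2 \left(-7\right) \left(\left(190 - 138\right) \left(144 - 149\right) + 63\right) = 10 \left(-7\right) \left(52 \left(-5\right) + 63\right) = - 70 \left(-260 + 63\right) = \left(-70\right) \left(-197\right) = 13790$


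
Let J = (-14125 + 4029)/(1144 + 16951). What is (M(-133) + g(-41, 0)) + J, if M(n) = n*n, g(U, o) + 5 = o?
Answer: 319981884/18095 ≈ 17683.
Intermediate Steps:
g(U, o) = -5 + o
M(n) = n²
J = -10096/18095 ≈ -0.55794
(M(-133) + g(-41, 0)) + J = ((-133)² + (-5 + 0)) - 10096/18095 = (17689 - 5) - 10096/18095 = 17684 - 10096/18095 = 319981884/18095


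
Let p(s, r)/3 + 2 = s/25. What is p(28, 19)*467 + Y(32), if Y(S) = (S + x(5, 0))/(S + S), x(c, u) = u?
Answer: -61619/50 ≈ -1232.4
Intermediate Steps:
p(s, r) = -6 + 3*s/25 (p(s, r) = -6 + 3*(s/25) = -6 + 3*s/25)
Y(S) = ½ (Y(S) = (S + 0)/(S + S) = S/((2*S)) = S*(1/(2*S)) = ½)
p(28, 19)*467 + Y(32) = (-6 + (3/25)*28)*467 + ½ = (-6 + 84/25)*467 + ½ = -66/25*467 + ½ = -30822/25 + ½ = -61619/50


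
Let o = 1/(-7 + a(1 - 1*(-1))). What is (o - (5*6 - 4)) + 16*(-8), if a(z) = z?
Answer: -771/5 ≈ -154.20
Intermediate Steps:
o = -⅕ (o = 1/(-7 + (1 - 1*(-1))) = 1/(-7 + (1 + 1)) = 1/(-7 + 2) = 1/(-5) = -⅕ ≈ -0.20000)
(o - (5*6 - 4)) + 16*(-8) = (-⅕ - (5*6 - 4)) + 16*(-8) = (-⅕ - (30 - 4)) - 128 = (-⅕ - 1*26) - 128 = (-⅕ - 26) - 128 = -131/5 - 128 = -771/5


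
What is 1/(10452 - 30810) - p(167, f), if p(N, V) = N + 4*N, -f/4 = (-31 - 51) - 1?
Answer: -16998931/20358 ≈ -835.00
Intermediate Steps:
f = 332 (f = -4*((-31 - 51) - 1) = -4*(-82 - 1) = -4*(-83) = 332)
p(N, V) = 5*N
1/(10452 - 30810) - p(167, f) = 1/(10452 - 30810) - 5*167 = 1/(-20358) - 1*835 = -1/20358 - 835 = -16998931/20358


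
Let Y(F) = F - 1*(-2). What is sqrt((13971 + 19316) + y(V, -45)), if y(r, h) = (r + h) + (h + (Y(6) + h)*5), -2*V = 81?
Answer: 3*sqrt(14654)/2 ≈ 181.58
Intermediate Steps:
Y(F) = 2 + F (Y(F) = F + 2 = 2 + F)
V = -81/2 (V = -1/2*81 = -81/2 ≈ -40.500)
y(r, h) = 40 + r + 7*h (y(r, h) = (r + h) + (h + ((2 + 6) + h)*5) = (h + r) + (h + (8 + h)*5) = (h + r) + (h + (40 + 5*h)) = (h + r) + (40 + 6*h) = 40 + r + 7*h)
sqrt((13971 + 19316) + y(V, -45)) = sqrt((13971 + 19316) + (40 - 81/2 + 7*(-45))) = sqrt(33287 + (40 - 81/2 - 315)) = sqrt(33287 - 631/2) = sqrt(65943/2) = 3*sqrt(14654)/2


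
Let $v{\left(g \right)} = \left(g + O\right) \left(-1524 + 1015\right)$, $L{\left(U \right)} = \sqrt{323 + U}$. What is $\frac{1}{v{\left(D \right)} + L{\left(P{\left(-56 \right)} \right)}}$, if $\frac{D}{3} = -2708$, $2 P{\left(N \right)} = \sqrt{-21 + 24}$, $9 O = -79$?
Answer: $\frac{1}{\frac{37256255}{9} + \sqrt{323 + \frac{\sqrt{3}}{2}}} \approx 2.4157 \cdot 10^{-7}$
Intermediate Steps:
$O = - \frac{79}{9}$ ($O = \frac{1}{9} \left(-79\right) = - \frac{79}{9} \approx -8.7778$)
$P{\left(N \right)} = \frac{\sqrt{3}}{2}$ ($P{\left(N \right)} = \frac{\sqrt{-21 + 24}}{2} = \frac{\sqrt{3}}{2}$)
$D = -8124$ ($D = 3 \left(-2708\right) = -8124$)
$v{\left(g \right)} = \frac{40211}{9} - 509 g$ ($v{\left(g \right)} = \left(g - \frac{79}{9}\right) \left(-1524 + 1015\right) = \left(- \frac{79}{9} + g\right) \left(-509\right) = \frac{40211}{9} - 509 g$)
$\frac{1}{v{\left(D \right)} + L{\left(P{\left(-56 \right)} \right)}} = \frac{1}{\left(\frac{40211}{9} - -4135116\right) + \sqrt{323 + \frac{\sqrt{3}}{2}}} = \frac{1}{\left(\frac{40211}{9} + 4135116\right) + \sqrt{323 + \frac{\sqrt{3}}{2}}} = \frac{1}{\frac{37256255}{9} + \sqrt{323 + \frac{\sqrt{3}}{2}}}$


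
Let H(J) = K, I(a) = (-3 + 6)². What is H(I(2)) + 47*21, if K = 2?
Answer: 989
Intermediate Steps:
I(a) = 9 (I(a) = 3² = 9)
H(J) = 2
H(I(2)) + 47*21 = 2 + 47*21 = 2 + 987 = 989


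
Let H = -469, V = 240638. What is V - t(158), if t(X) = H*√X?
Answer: 240638 + 469*√158 ≈ 2.4653e+5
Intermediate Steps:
t(X) = -469*√X
V - t(158) = 240638 - (-469)*√158 = 240638 + 469*√158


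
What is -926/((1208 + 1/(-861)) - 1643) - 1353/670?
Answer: 6858603/62734780 ≈ 0.10933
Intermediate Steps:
-926/((1208 + 1/(-861)) - 1643) - 1353/670 = -926/((1208 - 1/861) - 1643) - 1353*1/670 = -926/(1040087/861 - 1643) - 1353/670 = -926/(-374536/861) - 1353/670 = -926*(-861/374536) - 1353/670 = 398643/187268 - 1353/670 = 6858603/62734780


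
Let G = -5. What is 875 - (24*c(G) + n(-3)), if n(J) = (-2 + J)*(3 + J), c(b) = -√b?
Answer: 875 + 24*I*√5 ≈ 875.0 + 53.666*I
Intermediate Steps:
875 - (24*c(G) + n(-3)) = 875 - (24*(-√(-5)) + (-6 - 3 + (-3)²)) = 875 - (24*(-I*√5) + (-6 - 3 + 9)) = 875 - (24*(-I*√5) + 0) = 875 - (-24*I*√5 + 0) = 875 - (-24)*I*√5 = 875 + 24*I*√5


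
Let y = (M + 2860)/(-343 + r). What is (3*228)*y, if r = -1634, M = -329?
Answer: -577068/659 ≈ -875.67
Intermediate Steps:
y = -2531/1977 (y = (-329 + 2860)/(-343 - 1634) = 2531/(-1977) = 2531*(-1/1977) = -2531/1977 ≈ -1.2802)
(3*228)*y = (3*228)*(-2531/1977) = 684*(-2531/1977) = -577068/659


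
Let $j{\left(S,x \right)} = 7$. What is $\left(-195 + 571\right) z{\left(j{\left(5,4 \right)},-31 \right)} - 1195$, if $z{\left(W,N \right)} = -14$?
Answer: $-6459$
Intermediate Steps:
$\left(-195 + 571\right) z{\left(j{\left(5,4 \right)},-31 \right)} - 1195 = \left(-195 + 571\right) \left(-14\right) - 1195 = 376 \left(-14\right) - 1195 = -5264 - 1195 = -6459$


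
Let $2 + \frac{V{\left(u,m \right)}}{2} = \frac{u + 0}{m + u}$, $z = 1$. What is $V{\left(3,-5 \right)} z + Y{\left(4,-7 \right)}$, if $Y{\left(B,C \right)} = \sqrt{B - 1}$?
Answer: $-7 + \sqrt{3} \approx -5.268$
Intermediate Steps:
$Y{\left(B,C \right)} = \sqrt{-1 + B}$
$V{\left(u,m \right)} = -4 + \frac{2 u}{m + u}$ ($V{\left(u,m \right)} = -4 + 2 \frac{u + 0}{m + u} = -4 + 2 \frac{u}{m + u} = -4 + \frac{2 u}{m + u}$)
$V{\left(3,-5 \right)} z + Y{\left(4,-7 \right)} = \frac{2 \left(\left(-1\right) 3 - -10\right)}{-5 + 3} \cdot 1 + \sqrt{-1 + 4} = \frac{2 \left(-3 + 10\right)}{-2} \cdot 1 + \sqrt{3} = 2 \left(- \frac{1}{2}\right) 7 \cdot 1 + \sqrt{3} = \left(-7\right) 1 + \sqrt{3} = -7 + \sqrt{3}$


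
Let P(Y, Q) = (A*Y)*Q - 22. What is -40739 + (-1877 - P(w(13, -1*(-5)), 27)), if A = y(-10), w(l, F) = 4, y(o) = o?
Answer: -41514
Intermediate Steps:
A = -10
P(Y, Q) = -22 - 10*Q*Y (P(Y, Q) = (-10*Y)*Q - 22 = -10*Q*Y - 22 = -22 - 10*Q*Y)
-40739 + (-1877 - P(w(13, -1*(-5)), 27)) = -40739 + (-1877 - (-22 - 10*27*4)) = -40739 + (-1877 - (-22 - 1080)) = -40739 + (-1877 - 1*(-1102)) = -40739 + (-1877 + 1102) = -40739 - 775 = -41514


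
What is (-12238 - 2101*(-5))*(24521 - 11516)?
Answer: -22537665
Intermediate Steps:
(-12238 - 2101*(-5))*(24521 - 11516) = (-12238 + 10505)*13005 = -1733*13005 = -22537665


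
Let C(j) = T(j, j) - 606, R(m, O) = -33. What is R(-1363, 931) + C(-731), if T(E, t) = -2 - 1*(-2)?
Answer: -639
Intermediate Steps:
T(E, t) = 0 (T(E, t) = -2 + 2 = 0)
C(j) = -606 (C(j) = 0 - 606 = -606)
R(-1363, 931) + C(-731) = -33 - 606 = -639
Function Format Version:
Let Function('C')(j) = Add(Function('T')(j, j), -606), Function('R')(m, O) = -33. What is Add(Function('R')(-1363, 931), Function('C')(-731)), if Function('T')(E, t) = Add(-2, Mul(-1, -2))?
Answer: -639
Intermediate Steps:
Function('T')(E, t) = 0 (Function('T')(E, t) = Add(-2, 2) = 0)
Function('C')(j) = -606 (Function('C')(j) = Add(0, -606) = -606)
Add(Function('R')(-1363, 931), Function('C')(-731)) = Add(-33, -606) = -639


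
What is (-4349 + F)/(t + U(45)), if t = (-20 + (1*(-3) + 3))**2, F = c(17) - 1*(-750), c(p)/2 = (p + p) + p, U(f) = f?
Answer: -3497/445 ≈ -7.8584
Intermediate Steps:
c(p) = 6*p (c(p) = 2*((p + p) + p) = 2*(2*p + p) = 2*(3*p) = 6*p)
F = 852 (F = 6*17 - 1*(-750) = 102 + 750 = 852)
t = 400 (t = (-20 + (-3 + 3))**2 = (-20 + 0)**2 = (-20)**2 = 400)
(-4349 + F)/(t + U(45)) = (-4349 + 852)/(400 + 45) = -3497/445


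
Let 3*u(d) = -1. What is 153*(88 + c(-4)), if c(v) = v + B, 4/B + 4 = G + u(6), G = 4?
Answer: 11016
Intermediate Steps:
u(d) = -⅓ (u(d) = (⅓)*(-1) = -⅓)
B = -12 (B = 4/(-4 + (4 - ⅓)) = 4/(-4 + 11/3) = 4/(-⅓) = 4*(-3) = -12)
c(v) = -12 + v (c(v) = v - 12 = -12 + v)
153*(88 + c(-4)) = 153*(88 + (-12 - 4)) = 153*(88 - 16) = 153*72 = 11016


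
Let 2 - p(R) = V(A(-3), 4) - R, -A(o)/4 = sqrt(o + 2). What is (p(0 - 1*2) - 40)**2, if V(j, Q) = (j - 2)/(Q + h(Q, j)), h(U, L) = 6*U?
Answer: 312477/196 - 559*I/49 ≈ 1594.3 - 11.408*I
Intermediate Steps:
A(o) = -4*sqrt(2 + o) (A(o) = -4*sqrt(o + 2) = -4*sqrt(2 + o))
V(j, Q) = (-2 + j)/(7*Q) (V(j, Q) = (j - 2)/(Q + 6*Q) = (-2 + j)/((7*Q)) = (-2 + j)*(1/(7*Q)) = (-2 + j)/(7*Q))
p(R) = 29/14 + R + I/7 (p(R) = 2 - ((1/7)*(-2 - 4*sqrt(2 - 3))/4 - R) = 2 - ((1/7)*(1/4)*(-2 - 4*I) - R) = 2 - ((-1/14 - I/7) - R) = 2 - (-1/14 - R - I/7) = 2 + (1/14 + R + I/7) = 29/14 + R + I/7)
(p(0 - 1*2) - 40)**2 = ((29/14 + (0 - 1*2) + I/7) - 40)**2 = ((29/14 + (0 - 2) + I/7) - 40)**2 = ((29/14 - 2 + I/7) - 40)**2 = ((1/14 + I/7) - 40)**2 = (-559/14 + I/7)**2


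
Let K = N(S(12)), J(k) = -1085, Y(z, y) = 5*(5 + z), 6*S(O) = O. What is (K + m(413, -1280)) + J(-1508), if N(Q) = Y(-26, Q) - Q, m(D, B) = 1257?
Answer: 65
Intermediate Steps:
S(O) = O/6
Y(z, y) = 25 + 5*z
N(Q) = -105 - Q (N(Q) = (25 + 5*(-26)) - Q = (25 - 130) - Q = -105 - Q)
K = -107 (K = -105 - 12/6 = -105 - 1*2 = -105 - 2 = -107)
(K + m(413, -1280)) + J(-1508) = (-107 + 1257) - 1085 = 1150 - 1085 = 65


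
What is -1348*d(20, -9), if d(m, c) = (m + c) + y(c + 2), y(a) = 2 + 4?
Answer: -22916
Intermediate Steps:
y(a) = 6
d(m, c) = 6 + c + m (d(m, c) = (m + c) + 6 = (c + m) + 6 = 6 + c + m)
-1348*d(20, -9) = -1348*(6 - 9 + 20) = -1348*17 = -22916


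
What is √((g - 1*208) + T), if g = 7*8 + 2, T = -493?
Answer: I*√643 ≈ 25.357*I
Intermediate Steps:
g = 58 (g = 56 + 2 = 58)
√((g - 1*208) + T) = √((58 - 1*208) - 493) = √((58 - 208) - 493) = √(-150 - 493) = √(-643) = I*√643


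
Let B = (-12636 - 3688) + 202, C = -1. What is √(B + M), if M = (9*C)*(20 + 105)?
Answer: I*√17247 ≈ 131.33*I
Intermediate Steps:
M = -1125 (M = (9*(-1))*(20 + 105) = -9*125 = -1125)
B = -16122 (B = -16324 + 202 = -16122)
√(B + M) = √(-16122 - 1125) = √(-17247) = I*√17247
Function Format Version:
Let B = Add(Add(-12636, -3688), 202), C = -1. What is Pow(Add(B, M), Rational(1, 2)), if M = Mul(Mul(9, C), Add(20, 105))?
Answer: Mul(I, Pow(17247, Rational(1, 2))) ≈ Mul(131.33, I)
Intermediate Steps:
M = -1125 (M = Mul(Mul(9, -1), Add(20, 105)) = Mul(-9, 125) = -1125)
B = -16122 (B = Add(-16324, 202) = -16122)
Pow(Add(B, M), Rational(1, 2)) = Pow(Add(-16122, -1125), Rational(1, 2)) = Pow(-17247, Rational(1, 2)) = Mul(I, Pow(17247, Rational(1, 2)))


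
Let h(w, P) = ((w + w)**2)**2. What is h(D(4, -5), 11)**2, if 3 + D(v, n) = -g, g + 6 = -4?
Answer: 1475789056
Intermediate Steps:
g = -10 (g = -6 - 4 = -10)
D(v, n) = 7 (D(v, n) = -3 - 1*(-10) = -3 + 10 = 7)
h(w, P) = 16*w**4 (h(w, P) = ((2*w)**2)**2 = (4*w**2)**2 = 16*w**4)
h(D(4, -5), 11)**2 = (16*7**4)**2 = (16*2401)**2 = 38416**2 = 1475789056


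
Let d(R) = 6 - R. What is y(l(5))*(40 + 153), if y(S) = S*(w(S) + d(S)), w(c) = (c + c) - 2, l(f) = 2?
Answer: 2316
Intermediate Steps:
w(c) = -2 + 2*c (w(c) = 2*c - 2 = -2 + 2*c)
y(S) = S*(4 + S) (y(S) = S*((-2 + 2*S) + (6 - S)) = S*(4 + S))
y(l(5))*(40 + 153) = (2*(4 + 2))*(40 + 153) = (2*6)*193 = 12*193 = 2316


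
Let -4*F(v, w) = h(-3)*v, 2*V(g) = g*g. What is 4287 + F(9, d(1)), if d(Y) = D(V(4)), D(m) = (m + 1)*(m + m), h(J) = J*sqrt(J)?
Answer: 4287 + 27*I*sqrt(3)/4 ≈ 4287.0 + 11.691*I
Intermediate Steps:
h(J) = J**(3/2)
V(g) = g**2/2 (V(g) = (g*g)/2 = g**2/2)
D(m) = 2*m*(1 + m) (D(m) = (1 + m)*(2*m) = 2*m*(1 + m))
d(Y) = 144 (d(Y) = 2*((1/2)*4**2)*(1 + (1/2)*4**2) = 2*((1/2)*16)*(1 + (1/2)*16) = 2*8*(1 + 8) = 2*8*9 = 144)
F(v, w) = 3*I*v*sqrt(3)/4 (F(v, w) = -(-3)**(3/2)*v/4 = -(-3*I*sqrt(3))*v/4 = -(-3)*I*v*sqrt(3)/4 = 3*I*v*sqrt(3)/4)
4287 + F(9, d(1)) = 4287 + (3/4)*I*9*sqrt(3) = 4287 + 27*I*sqrt(3)/4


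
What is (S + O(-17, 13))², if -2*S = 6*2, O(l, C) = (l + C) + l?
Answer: 729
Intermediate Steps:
O(l, C) = C + 2*l (O(l, C) = (C + l) + l = C + 2*l)
S = -6 (S = -3*2 = -½*12 = -6)
(S + O(-17, 13))² = (-6 + (13 + 2*(-17)))² = (-6 + (13 - 34))² = (-6 - 21)² = (-27)² = 729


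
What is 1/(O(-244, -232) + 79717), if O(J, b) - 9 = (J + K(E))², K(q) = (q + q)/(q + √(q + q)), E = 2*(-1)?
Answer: 23129/3209743212 + 27*I/1069914404 ≈ 7.2059e-6 + 2.5236e-8*I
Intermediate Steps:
E = -2
K(q) = 2*q/(q + √2*√q) (K(q) = (2*q)/(q + √(2*q)) = (2*q)/(q + √2*√q) = 2*q/(q + √2*√q))
O(J, b) = 9 + (1 + I + J)² (O(J, b) = 9 + (J + 2*(-2)/(-2 + √2*√(-2)))² = 9 + (J + 2*(-2)/(-2 + √2*(I*√2)))² = 9 + (J + 2*(-2)/(-2 + 2*I))² = 9 + (J + 2*(-2)*((-2 - 2*I)/8))² = 9 + (J + (1 + I))² = 9 + (1 + I + J)²)
1/(O(-244, -232) + 79717) = 1/((9 + (1 + I - 244)²) + 79717) = 1/((9 + (-243 + I)²) + 79717) = 1/(79726 + (-243 + I)²)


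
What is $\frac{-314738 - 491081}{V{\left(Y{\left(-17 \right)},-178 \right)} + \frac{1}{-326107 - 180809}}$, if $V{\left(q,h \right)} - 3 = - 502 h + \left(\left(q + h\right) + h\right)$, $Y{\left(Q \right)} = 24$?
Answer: $- \frac{408482544204}{45129210731} \approx -9.0514$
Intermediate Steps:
$V{\left(q,h \right)} = 3 + q - 500 h$ ($V{\left(q,h \right)} = 3 - \left(- q + 500 h\right) = 3 + q - 500 h$)
$\frac{-314738 - 491081}{V{\left(Y{\left(-17 \right)},-178 \right)} + \frac{1}{-326107 - 180809}} = \frac{-314738 - 491081}{\left(3 + 24 - -89000\right) + \frac{1}{-326107 - 180809}} = - \frac{805819}{\left(3 + 24 + 89000\right) + \frac{1}{-326107 - 180809}} = - \frac{805819}{89027 + \frac{1}{-506916}} = - \frac{805819}{89027 - \frac{1}{506916}} = - \frac{805819}{\frac{45129210731}{506916}} = \left(-805819\right) \frac{506916}{45129210731} = - \frac{408482544204}{45129210731}$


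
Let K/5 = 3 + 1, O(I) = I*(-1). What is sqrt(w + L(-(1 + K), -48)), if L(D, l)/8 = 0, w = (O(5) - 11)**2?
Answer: 16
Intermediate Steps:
O(I) = -I
K = 20 (K = 5*(3 + 1) = 5*4 = 20)
w = 256 (w = (-1*5 - 11)**2 = (-5 - 11)**2 = (-16)**2 = 256)
L(D, l) = 0 (L(D, l) = 8*0 = 0)
sqrt(w + L(-(1 + K), -48)) = sqrt(256 + 0) = sqrt(256) = 16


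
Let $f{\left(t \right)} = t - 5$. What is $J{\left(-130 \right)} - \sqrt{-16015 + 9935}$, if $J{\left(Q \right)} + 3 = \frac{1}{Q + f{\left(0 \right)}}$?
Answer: $- \frac{406}{135} - 8 i \sqrt{95} \approx -3.0074 - 77.974 i$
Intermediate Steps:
$f{\left(t \right)} = -5 + t$
$J{\left(Q \right)} = -3 + \frac{1}{-5 + Q}$ ($J{\left(Q \right)} = -3 + \frac{1}{Q + \left(-5 + 0\right)} = -3 + \frac{1}{Q - 5} = -3 + \frac{1}{-5 + Q}$)
$J{\left(-130 \right)} - \sqrt{-16015 + 9935} = \frac{16 - -390}{-5 - 130} - \sqrt{-16015 + 9935} = \frac{16 + 390}{-135} - \sqrt{-6080} = \left(- \frac{1}{135}\right) 406 - 8 i \sqrt{95} = - \frac{406}{135} - 8 i \sqrt{95}$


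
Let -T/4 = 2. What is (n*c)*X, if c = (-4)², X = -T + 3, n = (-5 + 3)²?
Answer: 704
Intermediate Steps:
T = -8 (T = -4*2 = -8)
n = 4 (n = (-2)² = 4)
X = 11 (X = -1*(-8) + 3 = 8 + 3 = 11)
c = 16
(n*c)*X = (4*16)*11 = 64*11 = 704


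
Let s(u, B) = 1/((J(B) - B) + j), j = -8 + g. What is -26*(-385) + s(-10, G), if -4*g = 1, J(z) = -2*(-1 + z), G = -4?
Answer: 230234/23 ≈ 10010.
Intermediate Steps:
J(z) = 2 - 2*z
g = -1/4 (g = -1/4*1 = -1/4 ≈ -0.25000)
j = -33/4 (j = -8 - 1/4 = -33/4 ≈ -8.2500)
s(u, B) = 1/(-25/4 - 3*B) (s(u, B) = 1/(((2 - 2*B) - B) - 33/4) = 1/((2 - 3*B) - 33/4) = 1/(-25/4 - 3*B))
-26*(-385) + s(-10, G) = -26*(-385) - 4/(25 + 12*(-4)) = 10010 - 4/(25 - 48) = 10010 - 4/(-23) = 10010 - 4*(-1/23) = 10010 + 4/23 = 230234/23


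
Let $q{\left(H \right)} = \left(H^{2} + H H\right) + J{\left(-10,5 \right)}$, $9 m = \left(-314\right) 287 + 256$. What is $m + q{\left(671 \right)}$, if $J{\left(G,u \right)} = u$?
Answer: $\frac{2671507}{3} \approx 8.905 \cdot 10^{5}$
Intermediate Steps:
$m = - \frac{29954}{3}$ ($m = \frac{\left(-314\right) 287 + 256}{9} = \frac{-90118 + 256}{9} = \frac{1}{9} \left(-89862\right) = - \frac{29954}{3} \approx -9984.7$)
$q{\left(H \right)} = 5 + 2 H^{2}$ ($q{\left(H \right)} = \left(H^{2} + H H\right) + 5 = \left(H^{2} + H^{2}\right) + 5 = 2 H^{2} + 5 = 5 + 2 H^{2}$)
$m + q{\left(671 \right)} = - \frac{29954}{3} + \left(5 + 2 \cdot 671^{2}\right) = - \frac{29954}{3} + \left(5 + 2 \cdot 450241\right) = - \frac{29954}{3} + \left(5 + 900482\right) = - \frac{29954}{3} + 900487 = \frac{2671507}{3}$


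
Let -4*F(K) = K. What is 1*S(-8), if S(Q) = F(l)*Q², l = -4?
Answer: 64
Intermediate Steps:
F(K) = -K/4
S(Q) = Q² (S(Q) = (-¼*(-4))*Q² = 1*Q² = Q²)
1*S(-8) = 1*(-8)² = 1*64 = 64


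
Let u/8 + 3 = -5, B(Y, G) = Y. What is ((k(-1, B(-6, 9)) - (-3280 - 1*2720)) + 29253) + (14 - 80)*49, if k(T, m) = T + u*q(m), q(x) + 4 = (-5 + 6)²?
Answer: 32210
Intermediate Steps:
q(x) = -3 (q(x) = -4 + (-5 + 6)² = -4 + 1² = -4 + 1 = -3)
u = -64 (u = -24 + 8*(-5) = -24 - 40 = -64)
k(T, m) = 192 + T (k(T, m) = T - 64*(-3) = T + 192 = 192 + T)
((k(-1, B(-6, 9)) - (-3280 - 1*2720)) + 29253) + (14 - 80)*49 = (((192 - 1) - (-3280 - 1*2720)) + 29253) + (14 - 80)*49 = ((191 - (-3280 - 2720)) + 29253) - 66*49 = ((191 - 1*(-6000)) + 29253) - 3234 = ((191 + 6000) + 29253) - 3234 = (6191 + 29253) - 3234 = 35444 - 3234 = 32210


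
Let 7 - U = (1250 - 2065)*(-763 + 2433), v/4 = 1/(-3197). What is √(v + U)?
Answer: 35*√11356002957/3197 ≈ 1166.6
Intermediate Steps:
v = -4/3197 (v = 4/(-3197) = 4*(-1/3197) = -4/3197 ≈ -0.0012512)
U = 1361057 (U = 7 - (1250 - 2065)*(-763 + 2433) = 7 - (-815)*1670 = 7 - 1*(-1361050) = 7 + 1361050 = 1361057)
√(v + U) = √(-4/3197 + 1361057) = √(4351299225/3197) = 35*√11356002957/3197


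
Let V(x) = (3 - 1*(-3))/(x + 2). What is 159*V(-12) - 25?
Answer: -602/5 ≈ -120.40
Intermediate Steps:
V(x) = 6/(2 + x) (V(x) = (3 + 3)/(2 + x) = 6/(2 + x))
159*V(-12) - 25 = 159*(6/(2 - 12)) - 25 = 159*(6/(-10)) - 25 = 159*(6*(-1/10)) - 25 = 159*(-3/5) - 25 = -477/5 - 25 = -602/5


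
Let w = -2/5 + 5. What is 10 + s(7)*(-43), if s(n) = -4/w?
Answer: 1090/23 ≈ 47.391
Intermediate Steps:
w = 23/5 (w = -2*1/5 + 5 = -2/5 + 5 = 23/5 ≈ 4.6000)
s(n) = -20/23 (s(n) = -4/23/5 = -4*5/23 = -20/23)
10 + s(7)*(-43) = 10 - 20/23*(-43) = 10 + 860/23 = 1090/23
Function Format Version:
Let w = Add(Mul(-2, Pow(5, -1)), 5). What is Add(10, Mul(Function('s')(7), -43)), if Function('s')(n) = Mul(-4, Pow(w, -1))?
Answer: Rational(1090, 23) ≈ 47.391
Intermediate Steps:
w = Rational(23, 5) (w = Add(Mul(-2, Rational(1, 5)), 5) = Add(Rational(-2, 5), 5) = Rational(23, 5) ≈ 4.6000)
Function('s')(n) = Rational(-20, 23) (Function('s')(n) = Mul(-4, Pow(Rational(23, 5), -1)) = Mul(-4, Rational(5, 23)) = Rational(-20, 23))
Add(10, Mul(Function('s')(7), -43)) = Add(10, Mul(Rational(-20, 23), -43)) = Add(10, Rational(860, 23)) = Rational(1090, 23)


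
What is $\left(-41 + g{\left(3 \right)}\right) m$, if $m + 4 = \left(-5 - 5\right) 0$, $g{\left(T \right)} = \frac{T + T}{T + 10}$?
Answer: $\frac{2108}{13} \approx 162.15$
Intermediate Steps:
$g{\left(T \right)} = \frac{2 T}{10 + T}$
$m = -4$ ($m = -4 + \left(-5 - 5\right) 0 = -4 - 0 = -4 + 0 = -4$)
$\left(-41 + g{\left(3 \right)}\right) m = \left(-41 + 2 \cdot 3 \frac{1}{10 + 3}\right) \left(-4\right) = \left(-41 + 2 \cdot 3 \cdot \frac{1}{13}\right) \left(-4\right) = \left(-41 + \frac{6}{13}\right) \left(-4\right) = \left(- \frac{527}{13}\right) \left(-4\right) = \frac{2108}{13}$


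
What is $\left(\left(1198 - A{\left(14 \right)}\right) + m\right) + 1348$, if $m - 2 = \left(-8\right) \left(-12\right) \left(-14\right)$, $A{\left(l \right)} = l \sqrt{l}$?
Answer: $1204 - 14 \sqrt{14} \approx 1151.6$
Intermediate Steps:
$A{\left(l \right)} = l^{\frac{3}{2}}$
$m = -1342$ ($m = 2 + \left(-8\right) \left(-12\right) \left(-14\right) = 2 + 96 \left(-14\right) = 2 - 1344 = -1342$)
$\left(\left(1198 - A{\left(14 \right)}\right) + m\right) + 1348 = \left(\left(1198 - 14^{\frac{3}{2}}\right) - 1342\right) + 1348 = \left(\left(1198 - 14 \sqrt{14}\right) - 1342\right) + 1348 = \left(-144 - 14 \sqrt{14}\right) + 1348 = 1204 - 14 \sqrt{14}$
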